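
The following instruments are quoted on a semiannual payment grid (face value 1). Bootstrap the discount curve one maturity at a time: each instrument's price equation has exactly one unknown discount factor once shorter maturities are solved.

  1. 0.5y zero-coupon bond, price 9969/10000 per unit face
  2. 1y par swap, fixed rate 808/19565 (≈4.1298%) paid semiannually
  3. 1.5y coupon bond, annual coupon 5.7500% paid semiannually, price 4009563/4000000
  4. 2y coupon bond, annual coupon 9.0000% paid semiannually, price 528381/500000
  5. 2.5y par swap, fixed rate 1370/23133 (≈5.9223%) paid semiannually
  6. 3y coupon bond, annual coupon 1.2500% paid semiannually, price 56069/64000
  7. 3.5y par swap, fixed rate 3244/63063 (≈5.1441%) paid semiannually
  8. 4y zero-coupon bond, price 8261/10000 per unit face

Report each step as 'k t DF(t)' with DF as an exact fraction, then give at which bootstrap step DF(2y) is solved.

step 1 [0.5y] zero: DF = P = 9969/10000 ≈ 0.996900
step 2 [1y] swap r/2=404/19565: DF=(1 − 404/19565·(0.996900))/(1+404/19565) = 2399/2500 ≈ 0.959600
step 3 [1.5y] bond c/2=23/800: DF=(4009563/4000000 − 23/800·(0.996900+0.959600))/(1+23/800) = 9197/10000 ≈ 0.919700
step 4 [2y] bond c/2=9/200: DF=(528381/500000 − 9/200·(0.996900+0.959600+0.919700))/(1+9/200) = 4437/5000 ≈ 0.887400
step 5 [2.5y] swap r/2=685/23133: DF=(1 − 685/23133·(0.996900+0.959600+0.919700+0.887400))/(1+685/23133) = 863/1000 ≈ 0.863000
step 6 [3y] bond c/2=1/160: DF=(56069/64000 − 1/160·(0.996900+0.959600+0.919700+0.887400+0.863000))/(1+1/160) = 8419/10000 ≈ 0.841900
step 7 [3.5y] swap r/2=1622/63063: DF=(1 − 1622/63063·(0.996900+0.959600+0.919700+0.887400+0.863000+0.841900))/(1+1622/63063) = 4189/5000 ≈ 0.837800
step 8 [4y] zero: DF = P = 8261/10000 ≈ 0.826100

1 1/2 9969/10000
2 1 2399/2500
3 3/2 9197/10000
4 2 4437/5000
5 5/2 863/1000
6 3 8419/10000
7 7/2 4189/5000
8 4 8261/10000
DF(2y) is solved at step 4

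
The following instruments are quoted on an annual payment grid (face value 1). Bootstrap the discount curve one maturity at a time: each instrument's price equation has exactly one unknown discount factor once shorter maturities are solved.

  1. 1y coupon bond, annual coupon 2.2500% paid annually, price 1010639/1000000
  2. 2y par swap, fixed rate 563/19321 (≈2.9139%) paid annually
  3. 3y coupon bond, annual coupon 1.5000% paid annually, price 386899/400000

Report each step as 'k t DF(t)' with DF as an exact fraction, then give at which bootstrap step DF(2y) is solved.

1 1 2471/2500
2 2 9437/10000
3 3 2311/2500
DF(2y) is solved at step 2

step 1 [1y] bond c/1=9/400: DF=(1010639/1000000 − 9/400·(0))/(1+9/400) = 2471/2500 ≈ 0.988400
step 2 [2y] swap r/1=563/19321: DF=(1 − 563/19321·(0.988400))/(1+563/19321) = 9437/10000 ≈ 0.943700
step 3 [3y] bond c/1=3/200: DF=(386899/400000 − 3/200·(0.988400+0.943700))/(1+3/200) = 2311/2500 ≈ 0.924400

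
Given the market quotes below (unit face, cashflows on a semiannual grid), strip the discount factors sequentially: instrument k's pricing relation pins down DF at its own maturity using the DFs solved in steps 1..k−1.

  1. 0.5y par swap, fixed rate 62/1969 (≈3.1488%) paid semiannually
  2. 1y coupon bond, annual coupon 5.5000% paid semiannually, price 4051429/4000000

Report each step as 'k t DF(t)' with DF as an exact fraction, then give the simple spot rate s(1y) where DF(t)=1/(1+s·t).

step 1 [0.5y] swap r/2=31/1969: DF=(1 − 31/1969·(0))/(1+31/1969) = 1969/2000 ≈ 0.984500
step 2 [1y] bond c/2=11/400: DF=(4051429/4000000 − 11/400·(0.984500))/(1+11/400) = 4797/5000 ≈ 0.959400

1 1/2 1969/2000
2 1 4797/5000
s(1y) = (1/(4797/5000) − 1)/(1) = 203/4797 ≈ 4.2318%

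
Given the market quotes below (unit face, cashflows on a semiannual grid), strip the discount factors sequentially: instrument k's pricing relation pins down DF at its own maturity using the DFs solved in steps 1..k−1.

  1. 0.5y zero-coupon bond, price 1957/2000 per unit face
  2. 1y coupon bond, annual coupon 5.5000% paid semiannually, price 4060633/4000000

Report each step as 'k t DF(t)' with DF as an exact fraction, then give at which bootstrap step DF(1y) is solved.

step 1 [0.5y] zero: DF = P = 1957/2000 ≈ 0.978500
step 2 [1y] bond c/2=11/400: DF=(4060633/4000000 − 11/400·(0.978500))/(1+11/400) = 4809/5000 ≈ 0.961800

1 1/2 1957/2000
2 1 4809/5000
DF(1y) is solved at step 2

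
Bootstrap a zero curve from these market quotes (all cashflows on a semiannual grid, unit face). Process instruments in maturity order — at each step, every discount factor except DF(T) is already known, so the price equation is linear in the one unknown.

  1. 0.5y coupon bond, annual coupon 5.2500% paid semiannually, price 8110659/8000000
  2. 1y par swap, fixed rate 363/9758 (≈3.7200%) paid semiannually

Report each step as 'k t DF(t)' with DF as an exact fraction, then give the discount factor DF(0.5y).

1 1/2 9879/10000
2 1 9637/10000
DF(0.5y) = 9879/10000 ≈ 0.987900

step 1 [0.5y] bond c/2=21/800: DF=(8110659/8000000 − 21/800·(0))/(1+21/800) = 9879/10000 ≈ 0.987900
step 2 [1y] swap r/2=363/19516: DF=(1 − 363/19516·(0.987900))/(1+363/19516) = 9637/10000 ≈ 0.963700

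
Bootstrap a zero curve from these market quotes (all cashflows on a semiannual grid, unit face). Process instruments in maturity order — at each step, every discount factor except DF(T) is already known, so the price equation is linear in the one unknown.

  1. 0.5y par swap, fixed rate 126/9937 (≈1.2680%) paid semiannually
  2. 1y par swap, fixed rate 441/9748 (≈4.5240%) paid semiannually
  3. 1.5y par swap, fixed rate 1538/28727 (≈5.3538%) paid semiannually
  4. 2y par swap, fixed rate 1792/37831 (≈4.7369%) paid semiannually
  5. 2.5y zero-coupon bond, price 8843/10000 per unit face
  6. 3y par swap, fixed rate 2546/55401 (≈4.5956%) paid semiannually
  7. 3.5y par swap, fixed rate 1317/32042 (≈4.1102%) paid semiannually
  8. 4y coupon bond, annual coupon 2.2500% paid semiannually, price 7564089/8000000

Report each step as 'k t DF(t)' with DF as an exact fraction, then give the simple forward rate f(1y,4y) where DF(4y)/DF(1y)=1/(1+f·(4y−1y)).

step 1 [0.5y] swap r/2=63/9937: DF=(1 − 63/9937·(0))/(1+63/9937) = 9937/10000 ≈ 0.993700
step 2 [1y] swap r/2=441/19496: DF=(1 − 441/19496·(0.993700))/(1+441/19496) = 9559/10000 ≈ 0.955900
step 3 [1.5y] swap r/2=769/28727: DF=(1 − 769/28727·(0.993700+0.955900))/(1+769/28727) = 9231/10000 ≈ 0.923100
step 4 [2y] swap r/2=896/37831: DF=(1 − 896/37831·(0.993700+0.955900+0.923100))/(1+896/37831) = 569/625 ≈ 0.910400
step 5 [2.5y] zero: DF = P = 8843/10000 ≈ 0.884300
step 6 [3y] swap r/2=1273/55401: DF=(1 − 1273/55401·(0.993700+0.955900+0.923100+0.910400+0.884300))/(1+1273/55401) = 8727/10000 ≈ 0.872700
step 7 [3.5y] swap r/2=1317/64084: DF=(1 − 1317/64084·(0.993700+0.955900+0.923100+0.910400+0.884300+0.872700))/(1+1317/64084) = 8683/10000 ≈ 0.868300
step 8 [4y] bond c/2=9/800: DF=(7564089/8000000 − 9/800·(0.993700+0.955900+0.923100+0.910400+0.884300+0.872700+0.868300))/(1+9/800) = 8637/10000 ≈ 0.863700

1 1/2 9937/10000
2 1 9559/10000
3 3/2 9231/10000
4 2 569/625
5 5/2 8843/10000
6 3 8727/10000
7 7/2 8683/10000
8 4 8637/10000
f(1y,4y) = ((9559/10000)/(8637/10000) − 1)/(3) = 922/25911 ≈ 3.5583%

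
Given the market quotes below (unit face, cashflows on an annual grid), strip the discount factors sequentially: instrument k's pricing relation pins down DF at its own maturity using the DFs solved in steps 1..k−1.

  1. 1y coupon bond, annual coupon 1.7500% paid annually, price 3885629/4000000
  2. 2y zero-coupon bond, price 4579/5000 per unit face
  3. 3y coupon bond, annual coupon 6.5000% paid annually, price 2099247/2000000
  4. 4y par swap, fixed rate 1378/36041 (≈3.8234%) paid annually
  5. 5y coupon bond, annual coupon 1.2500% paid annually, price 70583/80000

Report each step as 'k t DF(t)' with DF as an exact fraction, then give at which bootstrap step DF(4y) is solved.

1 1 9547/10000
2 2 4579/5000
3 3 4357/5000
4 4 4311/5000
5 5 8269/10000
DF(4y) is solved at step 4

step 1 [1y] bond c/1=7/400: DF=(3885629/4000000 − 7/400·(0))/(1+7/400) = 9547/10000 ≈ 0.954700
step 2 [2y] zero: DF = P = 4579/5000 ≈ 0.915800
step 3 [3y] bond c/1=13/200: DF=(2099247/2000000 − 13/200·(0.954700+0.915800))/(1+13/200) = 4357/5000 ≈ 0.871400
step 4 [4y] swap r/1=1378/36041: DF=(1 − 1378/36041·(0.954700+0.915800+0.871400))/(1+1378/36041) = 4311/5000 ≈ 0.862200
step 5 [5y] bond c/1=1/80: DF=(70583/80000 − 1/80·(0.954700+0.915800+0.871400+0.862200))/(1+1/80) = 8269/10000 ≈ 0.826900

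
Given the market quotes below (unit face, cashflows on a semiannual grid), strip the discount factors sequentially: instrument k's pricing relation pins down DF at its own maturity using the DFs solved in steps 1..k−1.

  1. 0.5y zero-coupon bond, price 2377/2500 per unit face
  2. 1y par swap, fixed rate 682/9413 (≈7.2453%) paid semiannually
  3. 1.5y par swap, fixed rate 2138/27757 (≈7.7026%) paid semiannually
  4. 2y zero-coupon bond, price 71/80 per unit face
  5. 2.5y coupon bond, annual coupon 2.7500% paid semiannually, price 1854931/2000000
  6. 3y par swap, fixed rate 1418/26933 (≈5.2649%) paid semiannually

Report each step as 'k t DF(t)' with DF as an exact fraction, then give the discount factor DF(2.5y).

1 1/2 2377/2500
2 1 4659/5000
3 3/2 8931/10000
4 2 71/80
5 5/2 2163/2500
6 3 4291/5000
DF(2.5y) = 2163/2500 ≈ 0.865200

step 1 [0.5y] zero: DF = P = 2377/2500 ≈ 0.950800
step 2 [1y] swap r/2=341/9413: DF=(1 − 341/9413·(0.950800))/(1+341/9413) = 4659/5000 ≈ 0.931800
step 3 [1.5y] swap r/2=1069/27757: DF=(1 − 1069/27757·(0.950800+0.931800))/(1+1069/27757) = 8931/10000 ≈ 0.893100
step 4 [2y] zero: DF = P = 71/80 ≈ 0.887500
step 5 [2.5y] bond c/2=11/800: DF=(1854931/2000000 − 11/800·(0.950800+0.931800+0.893100+0.887500))/(1+11/800) = 2163/2500 ≈ 0.865200
step 6 [3y] swap r/2=709/26933: DF=(1 − 709/26933·(0.950800+0.931800+0.893100+0.887500+0.865200))/(1+709/26933) = 4291/5000 ≈ 0.858200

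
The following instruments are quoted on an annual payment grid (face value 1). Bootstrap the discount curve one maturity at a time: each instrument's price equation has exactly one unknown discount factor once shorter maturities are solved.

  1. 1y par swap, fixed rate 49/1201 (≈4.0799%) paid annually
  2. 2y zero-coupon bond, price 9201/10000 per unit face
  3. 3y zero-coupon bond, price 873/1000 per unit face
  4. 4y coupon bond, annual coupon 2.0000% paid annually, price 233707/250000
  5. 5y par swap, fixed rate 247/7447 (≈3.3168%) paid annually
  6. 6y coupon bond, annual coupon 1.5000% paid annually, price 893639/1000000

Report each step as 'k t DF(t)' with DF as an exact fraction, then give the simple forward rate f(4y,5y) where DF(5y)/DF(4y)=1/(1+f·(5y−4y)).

step 1 [1y] swap r/1=49/1201: DF=(1 − 49/1201·(0))/(1+49/1201) = 1201/1250 ≈ 0.960800
step 2 [2y] zero: DF = P = 9201/10000 ≈ 0.920100
step 3 [3y] zero: DF = P = 873/1000 ≈ 0.873000
step 4 [4y] bond c/1=1/50: DF=(233707/250000 − 1/50·(0.960800+0.920100+0.873000))/(1+1/50) = 69/80 ≈ 0.862500
step 5 [5y] swap r/1=247/7447: DF=(1 − 247/7447·(0.960800+0.920100+0.873000+0.862500))/(1+247/7447) = 4259/5000 ≈ 0.851800
step 6 [6y] bond c/1=3/200: DF=(893639/1000000 − 3/200·(0.960800+0.920100+0.873000+0.862500+0.851800))/(1+3/200) = 509/625 ≈ 0.814400

1 1 1201/1250
2 2 9201/10000
3 3 873/1000
4 4 69/80
5 5 4259/5000
6 6 509/625
f(4y,5y) = ((69/80)/(4259/5000) − 1)/(1) = 107/8518 ≈ 1.2562%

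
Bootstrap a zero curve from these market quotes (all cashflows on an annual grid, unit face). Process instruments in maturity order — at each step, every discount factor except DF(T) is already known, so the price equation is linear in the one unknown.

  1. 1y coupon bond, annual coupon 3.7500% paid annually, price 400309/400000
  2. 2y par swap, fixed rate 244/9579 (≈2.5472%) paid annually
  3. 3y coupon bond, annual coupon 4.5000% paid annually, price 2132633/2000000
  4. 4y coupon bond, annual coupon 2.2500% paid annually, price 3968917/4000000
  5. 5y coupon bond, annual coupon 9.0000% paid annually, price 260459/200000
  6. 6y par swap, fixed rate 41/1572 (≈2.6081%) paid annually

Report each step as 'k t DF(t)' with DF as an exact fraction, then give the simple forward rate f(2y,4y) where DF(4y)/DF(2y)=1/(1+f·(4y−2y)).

1 1 4823/5000
2 2 1189/1250
3 3 9379/10000
4 4 2269/2500
5 5 4421/5000
6 6 1713/2000
f(2y,4y) = ((1189/1250)/(2269/2500) − 1)/(2) = 109/4538 ≈ 2.4019%

step 1 [1y] bond c/1=3/80: DF=(400309/400000 − 3/80·(0))/(1+3/80) = 4823/5000 ≈ 0.964600
step 2 [2y] swap r/1=244/9579: DF=(1 − 244/9579·(0.964600))/(1+244/9579) = 1189/1250 ≈ 0.951200
step 3 [3y] bond c/1=9/200: DF=(2132633/2000000 − 9/200·(0.964600+0.951200))/(1+9/200) = 9379/10000 ≈ 0.937900
step 4 [4y] bond c/1=9/400: DF=(3968917/4000000 − 9/400·(0.964600+0.951200+0.937900))/(1+9/400) = 2269/2500 ≈ 0.907600
step 5 [5y] bond c/1=9/100: DF=(260459/200000 − 9/100·(0.964600+0.951200+0.937900+0.907600))/(1+9/100) = 4421/5000 ≈ 0.884200
step 6 [6y] swap r/1=41/1572: DF=(1 − 41/1572·(0.964600+0.951200+0.937900+0.907600+0.884200))/(1+41/1572) = 1713/2000 ≈ 0.856500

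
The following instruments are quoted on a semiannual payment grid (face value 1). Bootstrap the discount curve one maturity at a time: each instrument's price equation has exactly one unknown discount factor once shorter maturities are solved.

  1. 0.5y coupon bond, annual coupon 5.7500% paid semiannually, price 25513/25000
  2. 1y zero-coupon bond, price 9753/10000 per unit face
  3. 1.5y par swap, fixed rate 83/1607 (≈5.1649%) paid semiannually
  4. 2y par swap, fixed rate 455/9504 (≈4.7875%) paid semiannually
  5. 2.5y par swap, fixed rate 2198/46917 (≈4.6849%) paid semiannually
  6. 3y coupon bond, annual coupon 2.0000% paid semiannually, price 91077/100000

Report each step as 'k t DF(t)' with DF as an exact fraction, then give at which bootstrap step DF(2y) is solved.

step 1 [0.5y] bond c/2=23/800: DF=(25513/25000 − 23/800·(0))/(1+23/800) = 124/125 ≈ 0.992000
step 2 [1y] zero: DF = P = 9753/10000 ≈ 0.975300
step 3 [1.5y] swap r/2=83/3214: DF=(1 − 83/3214·(0.992000+0.975300))/(1+83/3214) = 9253/10000 ≈ 0.925300
step 4 [2y] swap r/2=455/19008: DF=(1 − 455/19008·(0.992000+0.975300+0.925300))/(1+455/19008) = 909/1000 ≈ 0.909000
step 5 [2.5y] swap r/2=1099/46917: DF=(1 − 1099/46917·(0.992000+0.975300+0.925300+0.909000))/(1+1099/46917) = 8901/10000 ≈ 0.890100
step 6 [3y] bond c/2=1/100: DF=(91077/100000 − 1/100·(0.992000+0.975300+0.925300+0.909000+0.890100))/(1+1/100) = 8553/10000 ≈ 0.855300

1 1/2 124/125
2 1 9753/10000
3 3/2 9253/10000
4 2 909/1000
5 5/2 8901/10000
6 3 8553/10000
DF(2y) is solved at step 4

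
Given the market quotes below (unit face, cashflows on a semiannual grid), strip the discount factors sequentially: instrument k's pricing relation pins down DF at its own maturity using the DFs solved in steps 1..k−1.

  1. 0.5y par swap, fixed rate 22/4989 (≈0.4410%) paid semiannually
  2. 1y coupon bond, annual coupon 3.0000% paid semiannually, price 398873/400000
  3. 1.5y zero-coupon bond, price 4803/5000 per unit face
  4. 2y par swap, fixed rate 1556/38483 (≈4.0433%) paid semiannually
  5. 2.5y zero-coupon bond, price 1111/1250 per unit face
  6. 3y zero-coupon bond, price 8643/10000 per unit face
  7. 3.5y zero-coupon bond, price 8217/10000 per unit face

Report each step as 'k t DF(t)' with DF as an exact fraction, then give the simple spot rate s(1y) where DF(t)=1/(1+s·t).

step 1 [0.5y] swap r/2=11/4989: DF=(1 − 11/4989·(0))/(1+11/4989) = 4989/5000 ≈ 0.997800
step 2 [1y] bond c/2=3/200: DF=(398873/400000 − 3/200·(0.997800))/(1+3/200) = 9677/10000 ≈ 0.967700
step 3 [1.5y] zero: DF = P = 4803/5000 ≈ 0.960600
step 4 [2y] swap r/2=778/38483: DF=(1 − 778/38483·(0.997800+0.967700+0.960600))/(1+778/38483) = 4611/5000 ≈ 0.922200
step 5 [2.5y] zero: DF = P = 1111/1250 ≈ 0.888800
step 6 [3y] zero: DF = P = 8643/10000 ≈ 0.864300
step 7 [3.5y] zero: DF = P = 8217/10000 ≈ 0.821700

1 1/2 4989/5000
2 1 9677/10000
3 3/2 4803/5000
4 2 4611/5000
5 5/2 1111/1250
6 3 8643/10000
7 7/2 8217/10000
s(1y) = (1/(9677/10000) − 1)/(1) = 323/9677 ≈ 3.3378%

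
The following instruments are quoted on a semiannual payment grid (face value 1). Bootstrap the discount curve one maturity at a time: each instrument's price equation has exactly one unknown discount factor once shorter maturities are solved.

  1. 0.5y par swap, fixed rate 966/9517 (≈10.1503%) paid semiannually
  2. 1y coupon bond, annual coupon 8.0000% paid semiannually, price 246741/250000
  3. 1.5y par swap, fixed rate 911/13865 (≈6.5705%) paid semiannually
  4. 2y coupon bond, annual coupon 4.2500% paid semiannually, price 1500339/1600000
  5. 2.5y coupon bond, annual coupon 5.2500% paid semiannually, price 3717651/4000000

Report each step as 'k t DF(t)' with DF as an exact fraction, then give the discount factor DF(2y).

1 1/2 9517/10000
2 1 2281/2500
3 3/2 9089/10000
4 2 1721/2000
5 5/2 8127/10000
DF(2y) = 1721/2000 ≈ 0.860500

step 1 [0.5y] swap r/2=483/9517: DF=(1 − 483/9517·(0))/(1+483/9517) = 9517/10000 ≈ 0.951700
step 2 [1y] bond c/2=1/25: DF=(246741/250000 − 1/25·(0.951700))/(1+1/25) = 2281/2500 ≈ 0.912400
step 3 [1.5y] swap r/2=911/27730: DF=(1 − 911/27730·(0.951700+0.912400))/(1+911/27730) = 9089/10000 ≈ 0.908900
step 4 [2y] bond c/2=17/800: DF=(1500339/1600000 − 17/800·(0.951700+0.912400+0.908900))/(1+17/800) = 1721/2000 ≈ 0.860500
step 5 [2.5y] bond c/2=21/800: DF=(3717651/4000000 − 21/800·(0.951700+0.912400+0.908900+0.860500))/(1+21/800) = 8127/10000 ≈ 0.812700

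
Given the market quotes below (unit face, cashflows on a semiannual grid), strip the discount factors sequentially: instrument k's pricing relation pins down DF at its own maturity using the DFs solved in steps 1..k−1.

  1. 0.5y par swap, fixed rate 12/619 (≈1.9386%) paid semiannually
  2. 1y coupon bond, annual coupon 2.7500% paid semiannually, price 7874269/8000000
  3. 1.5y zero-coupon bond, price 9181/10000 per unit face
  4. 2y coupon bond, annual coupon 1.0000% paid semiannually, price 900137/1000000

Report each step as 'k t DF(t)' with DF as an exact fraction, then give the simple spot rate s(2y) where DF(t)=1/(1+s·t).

step 1 [0.5y] swap r/2=6/619: DF=(1 − 6/619·(0))/(1+6/619) = 619/625 ≈ 0.990400
step 2 [1y] bond c/2=11/800: DF=(7874269/8000000 − 11/800·(0.990400))/(1+11/800) = 383/400 ≈ 0.957500
step 3 [1.5y] zero: DF = P = 9181/10000 ≈ 0.918100
step 4 [2y] bond c/2=1/200: DF=(900137/1000000 − 1/200·(0.990400+0.957500+0.918100))/(1+1/200) = 4407/5000 ≈ 0.881400

1 1/2 619/625
2 1 383/400
3 3/2 9181/10000
4 2 4407/5000
s(2y) = (1/(4407/5000) − 1)/(2) = 593/8814 ≈ 6.7279%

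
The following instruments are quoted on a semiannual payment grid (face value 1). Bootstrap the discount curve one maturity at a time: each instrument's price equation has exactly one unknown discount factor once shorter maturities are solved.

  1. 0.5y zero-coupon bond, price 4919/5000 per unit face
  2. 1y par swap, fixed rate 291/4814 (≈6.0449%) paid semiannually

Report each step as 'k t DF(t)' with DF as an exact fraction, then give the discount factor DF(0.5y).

1 1/2 4919/5000
2 1 4709/5000
DF(0.5y) = 4919/5000 ≈ 0.983800

step 1 [0.5y] zero: DF = P = 4919/5000 ≈ 0.983800
step 2 [1y] swap r/2=291/9628: DF=(1 − 291/9628·(0.983800))/(1+291/9628) = 4709/5000 ≈ 0.941800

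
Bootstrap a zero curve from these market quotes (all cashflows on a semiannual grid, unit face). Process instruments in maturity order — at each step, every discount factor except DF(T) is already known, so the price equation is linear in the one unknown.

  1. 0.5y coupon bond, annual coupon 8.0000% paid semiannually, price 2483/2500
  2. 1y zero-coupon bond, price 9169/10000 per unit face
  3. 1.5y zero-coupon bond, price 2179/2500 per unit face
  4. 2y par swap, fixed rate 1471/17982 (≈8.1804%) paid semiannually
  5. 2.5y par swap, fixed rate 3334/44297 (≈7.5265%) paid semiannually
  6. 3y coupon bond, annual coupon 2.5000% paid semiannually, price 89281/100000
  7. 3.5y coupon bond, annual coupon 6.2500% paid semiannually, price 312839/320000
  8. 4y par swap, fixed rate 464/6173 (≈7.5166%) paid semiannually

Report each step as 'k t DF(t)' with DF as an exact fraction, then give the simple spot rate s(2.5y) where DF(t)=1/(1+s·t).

1 1/2 191/200
2 1 9169/10000
3 3/2 2179/2500
4 2 8529/10000
5 5/2 8333/10000
6 3 8271/10000
7 7/2 7887/10000
8 4 931/1250
s(2.5y) = (1/(8333/10000) − 1)/(5/2) = 3334/41665 ≈ 8.0019%

step 1 [0.5y] bond c/2=1/25: DF=(2483/2500 − 1/25·(0))/(1+1/25) = 191/200 ≈ 0.955000
step 2 [1y] zero: DF = P = 9169/10000 ≈ 0.916900
step 3 [1.5y] zero: DF = P = 2179/2500 ≈ 0.871600
step 4 [2y] swap r/2=1471/35964: DF=(1 − 1471/35964·(0.955000+0.916900+0.871600))/(1+1471/35964) = 8529/10000 ≈ 0.852900
step 5 [2.5y] swap r/2=1667/44297: DF=(1 − 1667/44297·(0.955000+0.916900+0.871600+0.852900))/(1+1667/44297) = 8333/10000 ≈ 0.833300
step 6 [3y] bond c/2=1/80: DF=(89281/100000 − 1/80·(0.955000+0.916900+0.871600+0.852900+0.833300))/(1+1/80) = 8271/10000 ≈ 0.827100
step 7 [3.5y] bond c/2=1/32: DF=(312839/320000 − 1/32·(0.955000+0.916900+0.871600+0.852900+0.833300+0.827100))/(1+1/32) = 7887/10000 ≈ 0.788700
step 8 [4y] swap r/2=232/6173: DF=(1 − 232/6173·(0.955000+0.916900+0.871600+0.852900+0.833300+0.827100+0.788700))/(1+232/6173) = 931/1250 ≈ 0.744800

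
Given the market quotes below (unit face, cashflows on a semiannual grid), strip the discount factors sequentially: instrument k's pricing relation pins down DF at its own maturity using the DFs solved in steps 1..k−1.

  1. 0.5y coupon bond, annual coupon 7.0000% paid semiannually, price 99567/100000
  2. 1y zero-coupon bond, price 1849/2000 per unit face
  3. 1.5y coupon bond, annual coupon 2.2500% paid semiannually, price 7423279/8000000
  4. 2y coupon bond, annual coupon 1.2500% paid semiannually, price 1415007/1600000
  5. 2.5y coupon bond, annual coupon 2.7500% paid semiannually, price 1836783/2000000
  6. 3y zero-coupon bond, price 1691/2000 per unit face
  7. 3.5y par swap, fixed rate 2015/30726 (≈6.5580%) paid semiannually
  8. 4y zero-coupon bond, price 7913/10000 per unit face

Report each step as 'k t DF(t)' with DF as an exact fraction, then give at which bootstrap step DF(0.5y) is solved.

step 1 [0.5y] bond c/2=7/200: DF=(99567/100000 − 7/200·(0))/(1+7/200) = 481/500 ≈ 0.962000
step 2 [1y] zero: DF = P = 1849/2000 ≈ 0.924500
step 3 [1.5y] bond c/2=9/800: DF=(7423279/8000000 − 9/800·(0.962000+0.924500))/(1+9/800) = 4483/5000 ≈ 0.896600
step 4 [2y] bond c/2=1/160: DF=(1415007/1600000 − 1/160·(0.962000+0.924500+0.896600))/(1+1/160) = 1077/1250 ≈ 0.861600
step 5 [2.5y] bond c/2=11/800: DF=(1836783/2000000 − 11/800·(0.962000+0.924500+0.896600+0.861600))/(1+11/800) = 1713/2000 ≈ 0.856500
step 6 [3y] zero: DF = P = 1691/2000 ≈ 0.845500
step 7 [3.5y] swap r/2=2015/61452: DF=(1 − 2015/61452·(0.962000+0.924500+0.896600+0.861600+0.856500+0.845500))/(1+2015/61452) = 1597/2000 ≈ 0.798500
step 8 [4y] zero: DF = P = 7913/10000 ≈ 0.791300

1 1/2 481/500
2 1 1849/2000
3 3/2 4483/5000
4 2 1077/1250
5 5/2 1713/2000
6 3 1691/2000
7 7/2 1597/2000
8 4 7913/10000
DF(0.5y) is solved at step 1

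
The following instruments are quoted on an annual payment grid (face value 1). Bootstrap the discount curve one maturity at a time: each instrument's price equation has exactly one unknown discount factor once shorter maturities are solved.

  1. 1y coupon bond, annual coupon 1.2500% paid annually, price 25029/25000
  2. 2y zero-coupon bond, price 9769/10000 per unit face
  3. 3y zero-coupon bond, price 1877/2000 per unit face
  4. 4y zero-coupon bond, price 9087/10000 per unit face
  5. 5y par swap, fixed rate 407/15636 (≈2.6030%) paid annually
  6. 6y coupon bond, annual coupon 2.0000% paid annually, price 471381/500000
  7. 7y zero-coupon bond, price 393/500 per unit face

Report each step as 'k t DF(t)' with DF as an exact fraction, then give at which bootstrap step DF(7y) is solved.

step 1 [1y] bond c/1=1/80: DF=(25029/25000 − 1/80·(0))/(1+1/80) = 618/625 ≈ 0.988800
step 2 [2y] zero: DF = P = 9769/10000 ≈ 0.976900
step 3 [3y] zero: DF = P = 1877/2000 ≈ 0.938500
step 4 [4y] zero: DF = P = 9087/10000 ≈ 0.908700
step 5 [5y] swap r/1=407/15636: DF=(1 − 407/15636·(0.988800+0.976900+0.938500+0.908700))/(1+407/15636) = 8779/10000 ≈ 0.877900
step 6 [6y] bond c/1=1/50: DF=(471381/500000 − 1/50·(0.988800+0.976900+0.938500+0.908700+0.877900))/(1+1/50) = 8323/10000 ≈ 0.832300
step 7 [7y] zero: DF = P = 393/500 ≈ 0.786000

1 1 618/625
2 2 9769/10000
3 3 1877/2000
4 4 9087/10000
5 5 8779/10000
6 6 8323/10000
7 7 393/500
DF(7y) is solved at step 7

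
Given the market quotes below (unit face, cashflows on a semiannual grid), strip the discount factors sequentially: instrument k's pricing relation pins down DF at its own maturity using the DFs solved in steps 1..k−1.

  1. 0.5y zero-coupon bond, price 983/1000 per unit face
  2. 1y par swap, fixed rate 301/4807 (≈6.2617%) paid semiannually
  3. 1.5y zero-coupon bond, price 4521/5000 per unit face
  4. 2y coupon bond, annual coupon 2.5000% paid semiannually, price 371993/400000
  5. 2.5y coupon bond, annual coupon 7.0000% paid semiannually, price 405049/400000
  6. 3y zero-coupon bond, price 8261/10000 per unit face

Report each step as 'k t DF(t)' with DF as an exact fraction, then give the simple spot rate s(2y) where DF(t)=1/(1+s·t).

1 1/2 983/1000
2 1 4699/5000
3 3/2 4521/5000
4 2 2209/2500
5 5/2 8529/10000
6 3 8261/10000
s(2y) = (1/(2209/2500) − 1)/(2) = 291/4418 ≈ 6.5867%

step 1 [0.5y] zero: DF = P = 983/1000 ≈ 0.983000
step 2 [1y] swap r/2=301/9614: DF=(1 − 301/9614·(0.983000))/(1+301/9614) = 4699/5000 ≈ 0.939800
step 3 [1.5y] zero: DF = P = 4521/5000 ≈ 0.904200
step 4 [2y] bond c/2=1/80: DF=(371993/400000 − 1/80·(0.983000+0.939800+0.904200))/(1+1/80) = 2209/2500 ≈ 0.883600
step 5 [2.5y] bond c/2=7/200: DF=(405049/400000 − 7/200·(0.983000+0.939800+0.904200+0.883600))/(1+7/200) = 8529/10000 ≈ 0.852900
step 6 [3y] zero: DF = P = 8261/10000 ≈ 0.826100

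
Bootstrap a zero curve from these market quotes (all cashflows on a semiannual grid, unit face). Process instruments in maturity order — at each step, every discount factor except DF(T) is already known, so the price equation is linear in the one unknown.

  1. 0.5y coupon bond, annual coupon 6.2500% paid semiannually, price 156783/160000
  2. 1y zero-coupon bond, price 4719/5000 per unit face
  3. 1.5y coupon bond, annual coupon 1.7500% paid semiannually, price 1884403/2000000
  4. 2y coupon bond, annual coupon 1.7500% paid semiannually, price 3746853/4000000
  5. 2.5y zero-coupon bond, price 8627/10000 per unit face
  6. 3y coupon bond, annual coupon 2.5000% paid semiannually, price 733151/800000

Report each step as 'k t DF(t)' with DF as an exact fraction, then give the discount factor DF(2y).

step 1 [0.5y] bond c/2=1/32: DF=(156783/160000 − 1/32·(0))/(1+1/32) = 4751/5000 ≈ 0.950200
step 2 [1y] zero: DF = P = 4719/5000 ≈ 0.943800
step 3 [1.5y] bond c/2=7/800: DF=(1884403/2000000 − 7/800·(0.950200+0.943800))/(1+7/800) = 1147/1250 ≈ 0.917600
step 4 [2y] bond c/2=7/800: DF=(3746853/4000000 − 7/800·(0.950200+0.943800+0.917600))/(1+7/800) = 4521/5000 ≈ 0.904200
step 5 [2.5y] zero: DF = P = 8627/10000 ≈ 0.862700
step 6 [3y] bond c/2=1/80: DF=(733151/800000 − 1/80·(0.950200+0.943800+0.917600+0.904200+0.862700))/(1+1/80) = 4243/5000 ≈ 0.848600

1 1/2 4751/5000
2 1 4719/5000
3 3/2 1147/1250
4 2 4521/5000
5 5/2 8627/10000
6 3 4243/5000
DF(2y) = 4521/5000 ≈ 0.904200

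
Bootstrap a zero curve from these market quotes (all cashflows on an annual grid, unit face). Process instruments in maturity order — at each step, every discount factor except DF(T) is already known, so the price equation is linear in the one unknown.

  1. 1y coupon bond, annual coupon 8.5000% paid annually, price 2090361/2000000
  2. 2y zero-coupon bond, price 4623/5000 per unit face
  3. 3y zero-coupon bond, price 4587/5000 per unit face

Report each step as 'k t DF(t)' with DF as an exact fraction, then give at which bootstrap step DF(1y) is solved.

1 1 9633/10000
2 2 4623/5000
3 3 4587/5000
DF(1y) is solved at step 1

step 1 [1y] bond c/1=17/200: DF=(2090361/2000000 − 17/200·(0))/(1+17/200) = 9633/10000 ≈ 0.963300
step 2 [2y] zero: DF = P = 4623/5000 ≈ 0.924600
step 3 [3y] zero: DF = P = 4587/5000 ≈ 0.917400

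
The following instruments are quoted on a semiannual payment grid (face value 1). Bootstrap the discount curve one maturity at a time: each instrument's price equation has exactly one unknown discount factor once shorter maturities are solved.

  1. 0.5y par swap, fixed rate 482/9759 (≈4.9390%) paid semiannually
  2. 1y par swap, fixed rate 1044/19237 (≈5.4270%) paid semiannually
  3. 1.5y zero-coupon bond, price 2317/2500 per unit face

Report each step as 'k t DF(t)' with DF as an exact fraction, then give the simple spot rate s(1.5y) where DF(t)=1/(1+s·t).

step 1 [0.5y] swap r/2=241/9759: DF=(1 − 241/9759·(0))/(1+241/9759) = 9759/10000 ≈ 0.975900
step 2 [1y] swap r/2=522/19237: DF=(1 − 522/19237·(0.975900))/(1+522/19237) = 4739/5000 ≈ 0.947800
step 3 [1.5y] zero: DF = P = 2317/2500 ≈ 0.926800

1 1/2 9759/10000
2 1 4739/5000
3 3/2 2317/2500
s(1.5y) = (1/(2317/2500) − 1)/(3/2) = 122/2317 ≈ 5.2654%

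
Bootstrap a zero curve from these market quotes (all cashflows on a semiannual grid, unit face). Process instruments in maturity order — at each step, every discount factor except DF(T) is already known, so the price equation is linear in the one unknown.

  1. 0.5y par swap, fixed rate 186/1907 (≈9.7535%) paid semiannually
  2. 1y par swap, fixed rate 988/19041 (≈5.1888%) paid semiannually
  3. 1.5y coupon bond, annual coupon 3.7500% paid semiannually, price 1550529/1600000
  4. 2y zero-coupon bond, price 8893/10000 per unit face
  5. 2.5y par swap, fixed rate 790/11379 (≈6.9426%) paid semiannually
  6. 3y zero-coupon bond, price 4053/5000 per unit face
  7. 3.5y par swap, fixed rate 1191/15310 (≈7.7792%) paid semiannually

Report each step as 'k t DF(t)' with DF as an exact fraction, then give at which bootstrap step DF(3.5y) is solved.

step 1 [0.5y] swap r/2=93/1907: DF=(1 − 93/1907·(0))/(1+93/1907) = 1907/2000 ≈ 0.953500
step 2 [1y] swap r/2=494/19041: DF=(1 − 494/19041·(0.953500))/(1+494/19041) = 4753/5000 ≈ 0.950600
step 3 [1.5y] bond c/2=3/160: DF=(1550529/1600000 − 3/160·(0.953500+0.950600))/(1+3/160) = 4581/5000 ≈ 0.916200
step 4 [2y] zero: DF = P = 8893/10000 ≈ 0.889300
step 5 [2.5y] swap r/2=395/11379: DF=(1 − 395/11379·(0.953500+0.950600+0.916200+0.889300))/(1+395/11379) = 421/500 ≈ 0.842000
step 6 [3y] zero: DF = P = 4053/5000 ≈ 0.810600
step 7 [3.5y] swap r/2=1191/30620: DF=(1 − 1191/30620·(0.953500+0.950600+0.916200+0.889300+0.842000+0.810600))/(1+1191/30620) = 3809/5000 ≈ 0.761800

1 1/2 1907/2000
2 1 4753/5000
3 3/2 4581/5000
4 2 8893/10000
5 5/2 421/500
6 3 4053/5000
7 7/2 3809/5000
DF(3.5y) is solved at step 7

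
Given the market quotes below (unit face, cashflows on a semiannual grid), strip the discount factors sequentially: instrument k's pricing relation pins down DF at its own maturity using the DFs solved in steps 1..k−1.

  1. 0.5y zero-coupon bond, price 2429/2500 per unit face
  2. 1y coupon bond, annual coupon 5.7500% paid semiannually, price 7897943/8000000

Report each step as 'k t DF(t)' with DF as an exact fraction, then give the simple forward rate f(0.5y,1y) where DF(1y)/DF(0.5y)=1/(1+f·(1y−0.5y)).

step 1 [0.5y] zero: DF = P = 2429/2500 ≈ 0.971600
step 2 [1y] bond c/2=23/800: DF=(7897943/8000000 − 23/800·(0.971600))/(1+23/800) = 373/400 ≈ 0.932500

1 1/2 2429/2500
2 1 373/400
f(0.5y,1y) = ((2429/2500)/(373/400) − 1)/(1/2) = 782/9325 ≈ 8.3861%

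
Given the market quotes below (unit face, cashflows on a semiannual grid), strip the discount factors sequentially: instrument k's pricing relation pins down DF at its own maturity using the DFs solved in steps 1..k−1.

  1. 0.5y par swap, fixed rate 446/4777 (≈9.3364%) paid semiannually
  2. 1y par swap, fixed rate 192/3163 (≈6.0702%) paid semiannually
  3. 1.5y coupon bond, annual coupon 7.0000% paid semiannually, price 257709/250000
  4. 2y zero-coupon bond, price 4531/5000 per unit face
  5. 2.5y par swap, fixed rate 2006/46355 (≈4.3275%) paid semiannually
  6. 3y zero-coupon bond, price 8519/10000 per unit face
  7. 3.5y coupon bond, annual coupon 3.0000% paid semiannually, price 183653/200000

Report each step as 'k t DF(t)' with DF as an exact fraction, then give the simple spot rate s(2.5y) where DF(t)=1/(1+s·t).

1 1/2 4777/5000
2 1 589/625
3 3/2 4659/5000
4 2 4531/5000
5 5/2 8997/10000
6 3 8519/10000
7 7/2 2059/2500
s(2.5y) = (1/(8997/10000) − 1)/(5/2) = 2006/44985 ≈ 4.4593%

step 1 [0.5y] swap r/2=223/4777: DF=(1 − 223/4777·(0))/(1+223/4777) = 4777/5000 ≈ 0.955400
step 2 [1y] swap r/2=96/3163: DF=(1 − 96/3163·(0.955400))/(1+96/3163) = 589/625 ≈ 0.942400
step 3 [1.5y] bond c/2=7/200: DF=(257709/250000 − 7/200·(0.955400+0.942400))/(1+7/200) = 4659/5000 ≈ 0.931800
step 4 [2y] zero: DF = P = 4531/5000 ≈ 0.906200
step 5 [2.5y] swap r/2=1003/46355: DF=(1 − 1003/46355·(0.955400+0.942400+0.931800+0.906200))/(1+1003/46355) = 8997/10000 ≈ 0.899700
step 6 [3y] zero: DF = P = 8519/10000 ≈ 0.851900
step 7 [3.5y] bond c/2=3/200: DF=(183653/200000 − 3/200·(0.955400+0.942400+0.931800+0.906200+0.899700+0.851900))/(1+3/200) = 2059/2500 ≈ 0.823600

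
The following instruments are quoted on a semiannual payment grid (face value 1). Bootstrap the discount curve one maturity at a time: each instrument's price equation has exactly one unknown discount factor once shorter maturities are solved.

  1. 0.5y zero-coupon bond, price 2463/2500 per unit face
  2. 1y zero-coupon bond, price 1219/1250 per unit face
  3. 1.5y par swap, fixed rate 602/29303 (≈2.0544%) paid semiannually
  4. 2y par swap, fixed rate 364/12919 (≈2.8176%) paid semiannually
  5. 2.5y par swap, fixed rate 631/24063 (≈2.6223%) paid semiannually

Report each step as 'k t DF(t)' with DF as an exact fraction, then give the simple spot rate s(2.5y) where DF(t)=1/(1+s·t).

1 1/2 2463/2500
2 1 1219/1250
3 3/2 9699/10000
4 2 4727/5000
5 5/2 9369/10000
s(2.5y) = (1/(9369/10000) − 1)/(5/2) = 1262/46845 ≈ 2.6940%

step 1 [0.5y] zero: DF = P = 2463/2500 ≈ 0.985200
step 2 [1y] zero: DF = P = 1219/1250 ≈ 0.975200
step 3 [1.5y] swap r/2=301/29303: DF=(1 − 301/29303·(0.985200+0.975200))/(1+301/29303) = 9699/10000 ≈ 0.969900
step 4 [2y] swap r/2=182/12919: DF=(1 − 182/12919·(0.985200+0.975200+0.969900))/(1+182/12919) = 4727/5000 ≈ 0.945400
step 5 [2.5y] swap r/2=631/48126: DF=(1 − 631/48126·(0.985200+0.975200+0.969900+0.945400))/(1+631/48126) = 9369/10000 ≈ 0.936900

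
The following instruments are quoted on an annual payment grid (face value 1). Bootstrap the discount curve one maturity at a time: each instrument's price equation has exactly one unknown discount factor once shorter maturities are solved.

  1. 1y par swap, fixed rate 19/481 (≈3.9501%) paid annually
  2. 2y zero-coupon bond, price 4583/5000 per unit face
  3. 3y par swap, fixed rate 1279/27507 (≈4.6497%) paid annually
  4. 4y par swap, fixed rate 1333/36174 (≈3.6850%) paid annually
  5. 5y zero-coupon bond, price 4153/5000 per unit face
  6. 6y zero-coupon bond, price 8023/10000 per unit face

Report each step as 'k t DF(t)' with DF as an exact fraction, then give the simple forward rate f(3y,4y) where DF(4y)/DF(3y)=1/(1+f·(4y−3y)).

step 1 [1y] swap r/1=19/481: DF=(1 − 19/481·(0))/(1+19/481) = 481/500 ≈ 0.962000
step 2 [2y] zero: DF = P = 4583/5000 ≈ 0.916600
step 3 [3y] swap r/1=1279/27507: DF=(1 − 1279/27507·(0.962000+0.916600))/(1+1279/27507) = 8721/10000 ≈ 0.872100
step 4 [4y] swap r/1=1333/36174: DF=(1 − 1333/36174·(0.962000+0.916600+0.872100))/(1+1333/36174) = 8667/10000 ≈ 0.866700
step 5 [5y] zero: DF = P = 4153/5000 ≈ 0.830600
step 6 [6y] zero: DF = P = 8023/10000 ≈ 0.802300

1 1 481/500
2 2 4583/5000
3 3 8721/10000
4 4 8667/10000
5 5 4153/5000
6 6 8023/10000
f(3y,4y) = ((8721/10000)/(8667/10000) − 1)/(1) = 2/321 ≈ 0.6231%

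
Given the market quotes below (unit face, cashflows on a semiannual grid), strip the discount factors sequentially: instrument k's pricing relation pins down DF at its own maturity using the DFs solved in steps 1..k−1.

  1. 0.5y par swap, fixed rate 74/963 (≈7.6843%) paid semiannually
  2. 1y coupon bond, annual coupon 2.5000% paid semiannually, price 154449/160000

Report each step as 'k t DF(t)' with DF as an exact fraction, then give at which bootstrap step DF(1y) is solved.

step 1 [0.5y] swap r/2=37/963: DF=(1 − 37/963·(0))/(1+37/963) = 963/1000 ≈ 0.963000
step 2 [1y] bond c/2=1/80: DF=(154449/160000 − 1/80·(0.963000))/(1+1/80) = 1883/2000 ≈ 0.941500

1 1/2 963/1000
2 1 1883/2000
DF(1y) is solved at step 2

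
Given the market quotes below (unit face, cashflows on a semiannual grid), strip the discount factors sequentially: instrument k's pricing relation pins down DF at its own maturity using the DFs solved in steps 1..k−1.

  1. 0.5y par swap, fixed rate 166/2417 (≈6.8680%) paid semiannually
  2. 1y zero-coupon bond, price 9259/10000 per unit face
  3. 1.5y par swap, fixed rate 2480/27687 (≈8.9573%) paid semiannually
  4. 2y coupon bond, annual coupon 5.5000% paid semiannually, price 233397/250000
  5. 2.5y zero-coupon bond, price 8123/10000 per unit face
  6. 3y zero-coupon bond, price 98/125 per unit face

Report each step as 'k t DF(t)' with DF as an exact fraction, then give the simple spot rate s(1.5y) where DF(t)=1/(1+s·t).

step 1 [0.5y] swap r/2=83/2417: DF=(1 − 83/2417·(0))/(1+83/2417) = 2417/2500 ≈ 0.966800
step 2 [1y] zero: DF = P = 9259/10000 ≈ 0.925900
step 3 [1.5y] swap r/2=1240/27687: DF=(1 − 1240/27687·(0.966800+0.925900))/(1+1240/27687) = 219/250 ≈ 0.876000
step 4 [2y] bond c/2=11/400: DF=(233397/250000 − 11/400·(0.966800+0.925900+0.876000))/(1+11/400) = 1669/2000 ≈ 0.834500
step 5 [2.5y] zero: DF = P = 8123/10000 ≈ 0.812300
step 6 [3y] zero: DF = P = 98/125 ≈ 0.784000

1 1/2 2417/2500
2 1 9259/10000
3 3/2 219/250
4 2 1669/2000
5 5/2 8123/10000
6 3 98/125
s(1.5y) = (1/(219/250) − 1)/(3/2) = 62/657 ≈ 9.4368%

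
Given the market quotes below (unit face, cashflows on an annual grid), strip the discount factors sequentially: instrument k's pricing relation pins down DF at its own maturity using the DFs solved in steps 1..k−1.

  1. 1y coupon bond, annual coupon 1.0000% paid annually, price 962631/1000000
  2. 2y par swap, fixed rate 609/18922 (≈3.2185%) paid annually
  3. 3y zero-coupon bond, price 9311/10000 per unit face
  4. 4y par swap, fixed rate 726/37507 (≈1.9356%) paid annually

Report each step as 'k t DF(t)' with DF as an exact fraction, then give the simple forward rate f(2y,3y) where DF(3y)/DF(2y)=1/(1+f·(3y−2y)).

step 1 [1y] bond c/1=1/100: DF=(962631/1000000 − 1/100·(0))/(1+1/100) = 9531/10000 ≈ 0.953100
step 2 [2y] swap r/1=609/18922: DF=(1 − 609/18922·(0.953100))/(1+609/18922) = 9391/10000 ≈ 0.939100
step 3 [3y] zero: DF = P = 9311/10000 ≈ 0.931100
step 4 [4y] swap r/1=726/37507: DF=(1 − 726/37507·(0.953100+0.939100+0.931100))/(1+726/37507) = 4637/5000 ≈ 0.927400

1 1 9531/10000
2 2 9391/10000
3 3 9311/10000
4 4 4637/5000
f(2y,3y) = ((9391/10000)/(9311/10000) − 1)/(1) = 80/9311 ≈ 0.8592%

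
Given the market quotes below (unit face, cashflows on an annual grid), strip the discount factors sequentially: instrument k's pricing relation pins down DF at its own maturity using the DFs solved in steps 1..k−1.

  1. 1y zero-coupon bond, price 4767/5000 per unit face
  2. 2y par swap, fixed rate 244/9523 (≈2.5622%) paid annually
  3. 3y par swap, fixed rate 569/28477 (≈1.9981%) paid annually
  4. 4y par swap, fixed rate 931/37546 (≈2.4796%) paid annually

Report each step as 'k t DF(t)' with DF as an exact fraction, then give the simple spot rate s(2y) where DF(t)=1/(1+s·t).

step 1 [1y] zero: DF = P = 4767/5000 ≈ 0.953400
step 2 [2y] swap r/1=244/9523: DF=(1 − 244/9523·(0.953400))/(1+244/9523) = 1189/1250 ≈ 0.951200
step 3 [3y] swap r/1=569/28477: DF=(1 − 569/28477·(0.953400+0.951200))/(1+569/28477) = 9431/10000 ≈ 0.943100
step 4 [4y] swap r/1=931/37546: DF=(1 − 931/37546·(0.953400+0.951200+0.943100))/(1+931/37546) = 9069/10000 ≈ 0.906900

1 1 4767/5000
2 2 1189/1250
3 3 9431/10000
4 4 9069/10000
s(2y) = (1/(1189/1250) − 1)/(2) = 61/2378 ≈ 2.5652%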